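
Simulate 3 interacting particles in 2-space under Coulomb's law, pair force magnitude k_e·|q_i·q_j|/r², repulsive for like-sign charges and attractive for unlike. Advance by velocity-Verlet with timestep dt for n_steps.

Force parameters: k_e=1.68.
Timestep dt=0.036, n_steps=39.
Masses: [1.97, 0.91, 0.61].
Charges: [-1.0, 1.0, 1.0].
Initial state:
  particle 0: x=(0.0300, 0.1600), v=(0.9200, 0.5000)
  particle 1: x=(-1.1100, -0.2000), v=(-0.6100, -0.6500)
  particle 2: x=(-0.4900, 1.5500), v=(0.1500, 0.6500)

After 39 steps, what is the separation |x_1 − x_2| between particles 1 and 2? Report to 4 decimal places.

3.6050

step 0: x0=(0.0300, 0.1600) x1=(-1.1100, -0.2000) x2=(-0.4900, 1.5500)
step 1: x0=(0.0627, 0.1781) x1=(-1.1313, -0.2235) x2=(-0.4841, 1.5731)
step 2: x0=(0.0945, 0.1965) x1=(-1.1513, -0.2471) x2=(-0.4774, 1.5957)
step 3: x0=(0.1255, 0.2151) x1=(-1.1703, -0.2708) x2=(-0.4697, 1.6177)
step 4: x0=(0.1559, 0.2339) x1=(-1.1884, -0.2947) x2=(-0.4611, 1.6391)
step 5: x0=(0.1855, 0.2530) x1=(-1.2055, -0.3186) x2=(-0.4516, 1.6599)
step 6: x0=(0.2145, 0.2723) x1=(-1.2219, -0.3427) x2=(-0.4412, 1.6801)
step 7: x0=(0.2429, 0.2918) x1=(-1.2376, -0.3668) x2=(-0.4299, 1.6996)
step 8: x0=(0.2707, 0.3116) x1=(-1.2526, -0.3910) x2=(-0.4178, 1.7185)
step 9: x0=(0.2979, 0.3316) x1=(-1.2670, -0.4153) x2=(-0.4047, 1.7368)
step 10: x0=(0.3246, 0.3518) x1=(-1.2808, -0.4397) x2=(-0.3907, 1.7543)
step 11: x0=(0.3508, 0.3723) x1=(-1.2941, -0.4642) x2=(-0.3758, 1.7712)
step 12: x0=(0.3766, 0.3931) x1=(-1.3070, -0.4886) x2=(-0.3601, 1.7873)
step 13: x0=(0.4018, 0.4141) x1=(-1.3194, -0.5132) x2=(-0.3434, 1.8028)
step 14: x0=(0.4266, 0.4353) x1=(-1.3315, -0.5378) x2=(-0.3259, 1.8175)
step 15: x0=(0.4509, 0.4568) x1=(-1.3431, -0.5625) x2=(-0.3074, 1.8314)
step 16: x0=(0.4747, 0.4786) x1=(-1.3544, -0.5872) x2=(-0.2881, 1.8445)
step 17: x0=(0.4982, 0.5007) x1=(-1.3654, -0.6119) x2=(-0.2678, 1.8568)
step 18: x0=(0.5212, 0.5230) x1=(-1.3761, -0.6367) x2=(-0.2466, 1.8683)
step 19: x0=(0.5438, 0.5456) x1=(-1.3865, -0.6615) x2=(-0.2244, 1.8790)
step 20: x0=(0.5660, 0.5685) x1=(-1.3966, -0.6863) x2=(-0.2014, 1.8887)
step 21: x0=(0.5877, 0.5917) x1=(-1.4065, -0.7112) x2=(-0.1773, 1.8975)
step 22: x0=(0.6091, 0.6152) x1=(-1.4161, -0.7361) x2=(-0.1523, 1.9054)
step 23: x0=(0.6301, 0.6390) x1=(-1.4256, -0.7611) x2=(-0.1263, 1.9122)
step 24: x0=(0.6506, 0.6632) x1=(-1.4348, -0.7860) x2=(-0.0993, 1.9181)
step 25: x0=(0.6708, 0.6877) x1=(-1.4438, -0.8110) x2=(-0.0713, 1.9228)
step 26: x0=(0.6905, 0.7126) x1=(-1.4527, -0.8360) x2=(-0.0422, 1.9264)
step 27: x0=(0.7098, 0.7378) x1=(-1.4614, -0.8611) x2=(-0.0121, 1.9289)
step 28: x0=(0.7287, 0.7635) x1=(-1.4700, -0.8861) x2=(0.0192, 1.9300)
step 29: x0=(0.7472, 0.7896) x1=(-1.4784, -0.9112) x2=(0.0517, 1.9299)
step 30: x0=(0.7653, 0.8161) x1=(-1.4866, -0.9363) x2=(0.0854, 1.9283)
step 31: x0=(0.7829, 0.8430) x1=(-1.4948, -0.9614) x2=(0.1203, 1.9253)
step 32: x0=(0.8000, 0.8705) x1=(-1.5028, -0.9865) x2=(0.1565, 1.9206)
step 33: x0=(0.8167, 0.8985) x1=(-1.5108, -1.0116) x2=(0.1941, 1.9142)
step 34: x0=(0.8328, 0.9272) x1=(-1.5186, -1.0368) x2=(0.2332, 1.9060)
step 35: x0=(0.8485, 0.9564) x1=(-1.5263, -1.0619) x2=(0.2739, 1.8956)
step 36: x0=(0.8635, 0.9864) x1=(-1.5340, -1.0871) x2=(0.3162, 1.8831)
step 37: x0=(0.8780, 1.0171) x1=(-1.5416, -1.1123) x2=(0.3604, 1.8680)
step 38: x0=(0.8918, 1.0487) x1=(-1.5491, -1.1375) x2=(0.4066, 1.8501)
step 39: x0=(0.9049, 1.0814) x1=(-1.5565, -1.1627) x2=(0.4551, 1.8289)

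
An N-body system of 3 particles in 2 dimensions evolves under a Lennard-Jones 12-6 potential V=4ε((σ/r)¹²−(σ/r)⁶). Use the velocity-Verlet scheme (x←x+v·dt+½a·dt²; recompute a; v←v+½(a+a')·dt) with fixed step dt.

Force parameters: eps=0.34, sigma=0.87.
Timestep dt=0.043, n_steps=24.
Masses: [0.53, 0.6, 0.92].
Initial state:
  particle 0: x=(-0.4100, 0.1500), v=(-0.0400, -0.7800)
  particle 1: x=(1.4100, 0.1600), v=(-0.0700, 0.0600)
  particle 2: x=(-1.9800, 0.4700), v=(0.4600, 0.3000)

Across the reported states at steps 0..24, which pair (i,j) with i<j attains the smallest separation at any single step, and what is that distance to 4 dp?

step 0: x0=(-0.4100, 0.1500) x1=(1.4100, 0.1600) x2=(-1.9800, 0.4700)
step 1: x0=(-0.4118, 0.1165) x1=(1.4069, 0.1626) x2=(-1.9601, 0.4829)
step 2: x0=(-0.4139, 0.0831) x1=(1.4037, 0.1652) x2=(-1.9399, 0.4957)
step 3: x0=(-0.4163, 0.0499) x1=(1.4002, 0.1677) x2=(-1.9195, 0.5084)
step 4: x0=(-0.4190, 0.0168) x1=(1.3967, 0.1703) x2=(-1.8988, 0.5211)
step 5: x0=(-0.4219, -0.0162) x1=(1.3929, 0.1728) x2=(-1.8778, 0.5337)
step 6: x0=(-0.4252, -0.0489) x1=(1.3890, 0.1754) x2=(-1.8566, 0.5461)
step 7: x0=(-0.4288, -0.0814) x1=(1.3849, 0.1779) x2=(-1.8350, 0.5585)
step 8: x0=(-0.4327, -0.1136) x1=(1.3807, 0.1804) x2=(-1.8132, 0.5707)
step 9: x0=(-0.4370, -0.1456) x1=(1.3764, 0.1828) x2=(-1.7911, 0.5827)
step 10: x0=(-0.4416, -0.1772) x1=(1.3719, 0.1853) x2=(-1.7687, 0.5946)
step 11: x0=(-0.4465, -0.2086) x1=(1.3672, 0.1877) x2=(-1.7460, 0.6064)
step 12: x0=(-0.4518, -0.2396) x1=(1.3624, 0.1901) x2=(-1.7230, 0.6180)
step 13: x0=(-0.4574, -0.2702) x1=(1.3575, 0.1924) x2=(-1.6997, 0.6293)
step 14: x0=(-0.4633, -0.3005) x1=(1.3524, 0.1947) x2=(-1.6762, 0.6405)
step 15: x0=(-0.4695, -0.3304) x1=(1.3472, 0.1970) x2=(-1.6524, 0.6515)
step 16: x0=(-0.4760, -0.3598) x1=(1.3419, 0.1993) x2=(-1.6283, 0.6623)
step 17: x0=(-0.4829, -0.3889) x1=(1.3364, 0.2015) x2=(-1.6040, 0.6728)
step 18: x0=(-0.4900, -0.4175) x1=(1.3309, 0.2037) x2=(-1.5795, 0.6832)
step 19: x0=(-0.4973, -0.4458) x1=(1.3252, 0.2058) x2=(-1.5547, 0.6933)
step 20: x0=(-0.5049, -0.4736) x1=(1.3194, 0.2079) x2=(-1.5297, 0.7032)
step 21: x0=(-0.5128, -0.5009) x1=(1.3136, 0.2100) x2=(-1.5046, 0.7128)
step 22: x0=(-0.5208, -0.5279) x1=(1.3076, 0.2121) x2=(-1.4792, 0.7223)
step 23: x0=(-0.5291, -0.5544) x1=(1.3015, 0.2141) x2=(-1.4537, 0.7315)
step 24: x0=(-0.5375, -0.5805) x1=(1.2954, 0.2160) x2=(-1.4280, 0.7405)

pair (0,2), distance 1.5334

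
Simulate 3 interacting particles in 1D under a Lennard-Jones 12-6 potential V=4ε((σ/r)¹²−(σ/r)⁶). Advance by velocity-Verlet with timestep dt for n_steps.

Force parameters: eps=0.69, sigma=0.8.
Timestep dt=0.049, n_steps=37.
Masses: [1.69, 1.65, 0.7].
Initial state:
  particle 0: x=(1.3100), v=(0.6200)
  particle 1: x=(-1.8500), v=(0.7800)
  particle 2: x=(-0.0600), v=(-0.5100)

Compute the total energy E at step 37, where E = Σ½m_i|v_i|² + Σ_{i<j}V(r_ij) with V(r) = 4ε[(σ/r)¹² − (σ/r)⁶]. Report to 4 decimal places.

step 0: x0=(1.3100) x1=(-1.8500) x2=(-0.0600)
step 1: x0=(1.3401) x1=(-1.8117) x2=(-0.0844)
step 2: x0=(1.3696) x1=(-1.7733) x2=(-0.1079)
step 3: x0=(1.3988) x1=(-1.7347) x2=(-0.1309)
step 4: x0=(1.4277) x1=(-1.6959) x2=(-0.1536)
step 5: x0=(1.4564) x1=(-1.6568) x2=(-0.1765)
step 6: x0=(1.4848) x1=(-1.6173) x2=(-0.1999)
step 7: x0=(1.5131) x1=(-1.5773) x2=(-0.2241)
step 8: x0=(1.5413) x1=(-1.5366) x2=(-0.2496)
step 9: x0=(1.5693) x1=(-1.4949) x2=(-0.2771)
step 10: x0=(1.5973) x1=(-1.4519) x2=(-0.3075)
step 11: x0=(1.6252) x1=(-1.4070) x2=(-0.3423)
step 12: x0=(1.6531) x1=(-1.3595) x2=(-0.3830)
step 13: x0=(1.6809) x1=(-1.3091) x2=(-0.4306)
step 14: x0=(1.7086) x1=(-1.2608) x2=(-0.4729)
step 15: x0=(1.7364) x1=(-1.2525) x2=(-0.4211)
step 16: x0=(1.7641) x1=(-1.2577) x2=(-0.3373)
step 17: x0=(1.7918) x1=(-1.2613) x2=(-0.2571)
step 18: x0=(1.8194) x1=(-1.2619) x2=(-0.1839)
step 19: x0=(1.8470) x1=(-1.2601) x2=(-0.1165)
step 20: x0=(1.8745) x1=(-1.2563) x2=(-0.0533)
step 21: x0=(1.9019) x1=(-1.2511) x2=(0.0066)
step 22: x0=(1.9293) x1=(-1.2448) x2=(0.0641)
step 23: x0=(1.9566) x1=(-1.2376) x2=(0.1197)
step 24: x0=(1.9839) x1=(-1.2298) x2=(0.1739)
step 25: x0=(2.0110) x1=(-1.2214) x2=(0.2271)
step 26: x0=(2.0380) x1=(-1.2126) x2=(0.2795)
step 27: x0=(2.0649) x1=(-1.2034) x2=(0.3313)
step 28: x0=(2.0916) x1=(-1.1939) x2=(0.3827)
step 29: x0=(2.1183) x1=(-1.1841) x2=(0.4339)
step 30: x0=(2.1447) x1=(-1.1741) x2=(0.4849)
step 31: x0=(2.1710) x1=(-1.1640) x2=(0.5359)
step 32: x0=(2.1971) x1=(-1.1536) x2=(0.5871)
step 33: x0=(2.2230) x1=(-1.1432) x2=(0.6384)
step 34: x0=(2.2486) x1=(-1.1327) x2=(0.6901)
step 35: x0=(2.2740) x1=(-1.1220) x2=(0.7422)
step 36: x0=(2.2991) x1=(-1.1113) x2=(0.7948)
step 37: x0=(2.3238) x1=(-1.1005) x2=(0.8481)
step 0 velocities: v0=(0.6200) v1=(0.7800) v2=(-0.5100)
step 0: KE=0.9178, PE=-0.1276, E=0.7901
step 37 velocities: v0=(0.5009) v1=(0.2209) v2=(1.0954)
step 37: KE=0.6723, PE=-0.0819, E=0.5904

0.5904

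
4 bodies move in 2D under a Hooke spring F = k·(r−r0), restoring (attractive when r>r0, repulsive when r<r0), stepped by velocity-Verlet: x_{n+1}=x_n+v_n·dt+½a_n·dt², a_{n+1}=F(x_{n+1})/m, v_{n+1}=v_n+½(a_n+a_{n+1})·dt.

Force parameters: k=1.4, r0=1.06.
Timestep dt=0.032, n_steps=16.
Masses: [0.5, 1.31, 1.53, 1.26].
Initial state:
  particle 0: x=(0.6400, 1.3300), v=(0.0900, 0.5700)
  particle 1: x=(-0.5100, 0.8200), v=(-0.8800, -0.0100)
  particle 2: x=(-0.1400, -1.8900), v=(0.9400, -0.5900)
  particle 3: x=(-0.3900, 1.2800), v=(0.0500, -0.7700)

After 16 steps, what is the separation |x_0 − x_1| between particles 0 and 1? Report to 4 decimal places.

step 0: x0=(0.6400, 1.3300) x1=(-0.5100, 0.8200) x2=(-0.1400, -1.8900) x3=(-0.3900, 1.2800)
step 1: x0=(0.6419, 1.3450) x1=(-0.5380, 0.8185) x2=(-0.1099, -1.9061) x3=(-0.3882, 1.2545)
step 2: x0=(0.6418, 1.3534) x1=(-0.5657, 0.8147) x2=(-0.0797, -1.9166) x3=(-0.3861, 1.2272)
step 3: x0=(0.6397, 1.3550) x1=(-0.5931, 0.8085) x2=(-0.0495, -1.9214) x3=(-0.3834, 1.1982)
step 4: x0=(0.6355, 1.3499) x1=(-0.6202, 0.8000) x2=(-0.0193, -1.9206) x3=(-0.3802, 1.1674)
step 5: x0=(0.6293, 1.3381) x1=(-0.6469, 0.7892) x2=(0.0106, -1.9142) x3=(-0.3764, 1.1350)
step 6: x0=(0.6211, 1.3196) x1=(-0.6732, 0.7762) x2=(0.0403, -1.9024) x3=(-0.3719, 1.1007)
step 7: x0=(0.6111, 1.2944) x1=(-0.6992, 0.7610) x2=(0.0698, -1.8851) x3=(-0.3666, 1.0648)
step 8: x0=(0.5992, 1.2629) x1=(-0.7248, 0.7438) x2=(0.0989, -1.8625) x3=(-0.3606, 1.0272)
step 9: x0=(0.5855, 1.2250) x1=(-0.7500, 0.7245) x2=(0.1275, -1.8347) x3=(-0.3538, 0.9879)
step 10: x0=(0.5703, 1.1810) x1=(-0.7747, 0.7033) x2=(0.1556, -1.8019) x3=(-0.3462, 0.9468)
step 11: x0=(0.5536, 1.1313) x1=(-0.7990, 0.6803) x2=(0.1832, -1.7643) x3=(-0.3378, 0.9042)
step 12: x0=(0.5357, 1.0760) x1=(-0.8228, 0.6556) x2=(0.2101, -1.7221) x3=(-0.3286, 0.8599)
step 13: x0=(0.5166, 1.0155) x1=(-0.8462, 0.6292) x2=(0.2364, -1.6754) x3=(-0.3187, 0.8140)
step 14: x0=(0.4967, 0.9502) x1=(-0.8689, 0.6013) x2=(0.2619, -1.6247) x3=(-0.3081, 0.7666)
step 15: x0=(0.4760, 0.8804) x1=(-0.8911, 0.5719) x2=(0.2867, -1.5700) x3=(-0.2969, 0.7178)
step 16: x0=(0.4548, 0.8066) x1=(-0.9126, 0.5412) x2=(0.3106, -1.5117) x3=(-0.2852, 0.6676)

1.3930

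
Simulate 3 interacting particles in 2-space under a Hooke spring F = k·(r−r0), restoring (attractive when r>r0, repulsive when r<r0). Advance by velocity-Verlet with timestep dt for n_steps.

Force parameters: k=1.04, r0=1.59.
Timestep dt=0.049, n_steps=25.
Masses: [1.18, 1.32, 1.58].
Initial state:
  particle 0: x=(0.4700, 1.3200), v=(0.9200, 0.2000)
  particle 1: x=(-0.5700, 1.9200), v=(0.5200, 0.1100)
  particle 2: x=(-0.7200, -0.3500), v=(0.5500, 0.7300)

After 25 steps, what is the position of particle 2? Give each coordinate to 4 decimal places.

(0.0671, 0.8212)

step 0: x0=(0.4700, 1.3200) x1=(-0.5700, 1.9200) x2=(-0.7200, -0.3500)
step 1: x0=(0.5152, 1.3292) x1=(-0.5449, 1.9249) x2=(-0.6928, -0.3134)
step 2: x0=(0.5604, 1.3372) x1=(-0.5205, 1.9290) x2=(-0.6651, -0.2752)
step 3: x0=(0.6058, 1.3442) x1=(-0.4967, 1.9322) x2=(-0.6370, -0.2355)
step 4: x0=(0.6513, 1.3501) x1=(-0.4736, 1.9346) x2=(-0.6083, -0.1943)
step 5: x0=(0.6968, 1.3550) x1=(-0.4511, 1.9362) x2=(-0.5792, -0.1518)
step 6: x0=(0.7424, 1.3591) x1=(-0.4292, 1.9372) x2=(-0.5497, -0.1080)
step 7: x0=(0.7880, 1.3622) x1=(-0.4078, 1.9375) x2=(-0.5197, -0.0630)
step 8: x0=(0.8337, 1.3646) x1=(-0.3869, 1.9373) x2=(-0.4894, -0.0171)
step 9: x0=(0.8793, 1.3663) x1=(-0.3664, 1.9366) x2=(-0.4586, 0.0299)
step 10: x0=(0.9249, 1.3674) x1=(-0.3463, 1.9354) x2=(-0.4275, 0.0776)
step 11: x0=(0.9704, 1.3678) x1=(-0.3267, 1.9339) x2=(-0.3961, 0.1262)
step 12: x0=(1.0159, 1.3678) x1=(-0.3073, 1.9321) x2=(-0.3643, 0.1753)
step 13: x0=(1.0613, 1.3673) x1=(-0.2882, 1.9301) x2=(-0.3323, 0.2249)
step 14: x0=(1.1066, 1.3664) x1=(-0.2693, 1.9280) x2=(-0.3000, 0.2749)
step 15: x0=(1.1518, 1.3652) x1=(-0.2506, 1.9258) x2=(-0.2674, 0.3252)
step 16: x0=(1.1968, 1.3637) x1=(-0.2321, 1.9237) x2=(-0.2347, 0.3757)
step 17: x0=(1.2417, 1.3620) x1=(-0.2136, 1.9217) x2=(-0.2017, 0.4263)
step 18: x0=(1.2865, 1.3601) x1=(-0.1953, 1.9199) x2=(-0.1686, 0.4768)
step 19: x0=(1.3310, 1.3581) x1=(-0.1769, 1.9183) x2=(-0.1353, 0.5272)
step 20: x0=(1.3753, 1.3560) x1=(-0.1585, 1.9172) x2=(-0.1018, 0.5773)
step 21: x0=(1.4194, 1.3539) x1=(-0.1400, 1.9164) x2=(-0.0683, 0.6271)
step 22: x0=(1.4633, 1.3517) x1=(-0.1215, 1.9162) x2=(-0.0346, 0.6765)
step 23: x0=(1.5068, 1.3496) x1=(-0.1028, 1.9166) x2=(-0.0008, 0.7254)
step 24: x0=(1.5500, 1.3475) x1=(-0.0840, 1.9177) x2=(0.0331, 0.7736)
step 25: x0=(1.5929, 1.3455) x1=(-0.0651, 1.9195) x2=(0.0671, 0.8212)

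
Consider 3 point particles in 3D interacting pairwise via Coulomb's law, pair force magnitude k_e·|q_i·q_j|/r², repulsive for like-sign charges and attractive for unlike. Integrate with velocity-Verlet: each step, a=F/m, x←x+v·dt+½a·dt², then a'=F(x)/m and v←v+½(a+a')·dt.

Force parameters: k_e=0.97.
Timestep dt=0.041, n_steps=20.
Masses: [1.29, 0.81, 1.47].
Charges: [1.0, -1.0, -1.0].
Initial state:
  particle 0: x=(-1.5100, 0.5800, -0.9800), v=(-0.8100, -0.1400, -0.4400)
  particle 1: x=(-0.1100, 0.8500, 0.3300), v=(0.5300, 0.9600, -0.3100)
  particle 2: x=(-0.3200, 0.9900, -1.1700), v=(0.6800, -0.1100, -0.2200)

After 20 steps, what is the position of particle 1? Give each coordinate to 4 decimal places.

step 0: x0=(-1.5100, 0.5800, -0.9800) x1=(-0.1100, 0.8500, 0.3300) x2=(-0.3200, 0.9900, -1.1700)
step 1: x0=(-1.5427, 0.5744, -0.9980) x1=(-0.0884, 0.8893, 0.3175) x2=(-0.2925, 0.9854, -1.1792)
step 2: x0=(-1.5745, 0.5691, -1.0159) x1=(-0.0671, 0.9284, 0.3056) x2=(-0.2656, 0.9806, -1.1888)
step 3: x0=(-1.6055, 0.5640, -1.0336) x1=(-0.0460, 0.9675, 0.2942) x2=(-0.2393, 0.9757, -1.1988)
step 4: x0=(-1.6357, 0.5592, -1.0512) x1=(-0.0251, 1.0064, 0.2835) x2=(-0.2137, 0.9707, -1.2092)
step 5: x0=(-1.6651, 0.5546, -1.0688) x1=(-0.0045, 1.0453, 0.2733) x2=(-0.1885, 0.9654, -1.2201)
step 6: x0=(-1.6938, 0.5501, -1.0862) x1=(0.0160, 1.0841, 0.2637) x2=(-0.1639, 0.9601, -1.2314)
step 7: x0=(-1.7218, 0.5459, -1.1035) x1=(0.0362, 1.1229, 0.2548) x2=(-0.1397, 0.9545, -1.2432)
step 8: x0=(-1.7492, 0.5419, -1.1207) x1=(0.0563, 1.1617, 0.2465) x2=(-0.1160, 0.9489, -1.2553)
step 9: x0=(-1.7760, 0.5380, -1.1378) x1=(0.0761, 1.2005, 0.2389) x2=(-0.0928, 0.9430, -1.2680)
step 10: x0=(-1.8022, 0.5342, -1.1549) x1=(0.0958, 1.2394, 0.2318) x2=(-0.0699, 0.9370, -1.2810)
step 11: x0=(-1.8279, 0.5307, -1.1718) x1=(0.1153, 1.2783, 0.2255) x2=(-0.0474, 0.9308, -1.2945)
step 12: x0=(-1.8530, 0.5272, -1.1886) x1=(0.1347, 1.3173, 0.2197) x2=(-0.0253, 0.9245, -1.3084)
step 13: x0=(-1.8776, 0.5239, -1.2054) x1=(0.1539, 1.3564, 0.2145) x2=(-0.0036, 0.9180, -1.3227)
step 14: x0=(-1.9018, 0.5208, -1.2221) x1=(0.1729, 1.3957, 0.2099) x2=(0.0179, 0.9113, -1.3374)
step 15: x0=(-1.9255, 0.5177, -1.2387) x1=(0.1918, 1.4350, 0.2059) x2=(0.0390, 0.9044, -1.3524)
step 16: x0=(-1.9488, 0.5148, -1.2552) x1=(0.2106, 1.4746, 0.2024) x2=(0.0597, 0.8973, -1.3679)
step 17: x0=(-1.9716, 0.5120, -1.2717) x1=(0.2292, 1.5142, 0.1995) x2=(0.0802, 0.8901, -1.3837)
step 18: x0=(-1.9940, 0.5093, -1.2881) x1=(0.2477, 1.5541, 0.1971) x2=(0.1004, 0.8827, -1.3998)
step 19: x0=(-2.0161, 0.5067, -1.3044) x1=(0.2660, 1.5941, 0.1951) x2=(0.1204, 0.8750, -1.4163)
step 20: x0=(-2.0377, 0.5042, -1.3207) x1=(0.2842, 1.6343, 0.1937) x2=(0.1401, 0.8672, -1.4330)

(0.2842, 1.6343, 0.1937)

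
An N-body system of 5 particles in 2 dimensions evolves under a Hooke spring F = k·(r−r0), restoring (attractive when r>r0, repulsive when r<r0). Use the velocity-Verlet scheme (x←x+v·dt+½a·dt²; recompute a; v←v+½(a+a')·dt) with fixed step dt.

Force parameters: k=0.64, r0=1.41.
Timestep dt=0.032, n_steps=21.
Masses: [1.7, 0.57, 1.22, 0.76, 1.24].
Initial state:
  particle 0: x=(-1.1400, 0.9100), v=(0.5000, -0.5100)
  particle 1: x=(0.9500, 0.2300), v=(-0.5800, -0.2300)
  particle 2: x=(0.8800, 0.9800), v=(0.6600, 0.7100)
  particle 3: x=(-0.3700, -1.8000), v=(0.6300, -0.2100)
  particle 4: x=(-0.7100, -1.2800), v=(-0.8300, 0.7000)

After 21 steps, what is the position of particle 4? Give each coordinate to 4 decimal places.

step 0: x0=(-1.1400, 0.9100) x1=(0.9500, 0.2300) x2=(0.8800, 0.9800) x3=(-0.3700, -1.8000) x4=(-0.7100, -1.2800)
step 1: x0=(-1.1236, 0.8932) x1=(0.9304, 0.2216) x2=(0.9005, 1.0022) x3=(-0.3493, -1.8054) x4=(-0.7363, -1.2568)
step 2: x0=(-1.1066, 0.8756) x1=(0.9086, 0.2112) x2=(0.9200, 1.0233) x3=(-0.3275, -1.8082) x4=(-0.7622, -1.2319)
step 3: x0=(-1.0888, 0.8570) x1=(0.8849, 0.1987) x2=(0.9382, 1.0432) x3=(-0.3047, -1.8082) x4=(-0.7877, -1.2056)
step 4: x0=(-1.0703, 0.8377) x1=(0.8591, 0.1844) x2=(0.9553, 1.0620) x3=(-0.2809, -1.8055) x4=(-0.8126, -1.1777)
step 5: x0=(-1.0512, 0.8175) x1=(0.8314, 0.1683) x2=(0.9713, 1.0796) x3=(-0.2561, -1.8001) x4=(-0.8369, -1.1485)
step 6: x0=(-1.0315, 0.7967) x1=(0.8018, 0.1506) x2=(0.9861, 1.0959) x3=(-0.2304, -1.7919) x4=(-0.8607, -1.1179)
step 7: x0=(-1.0112, 0.7751) x1=(0.7706, 0.1312) x2=(0.9998, 1.1110) x3=(-0.2039, -1.7810) x4=(-0.8839, -1.0860)
step 8: x0=(-0.9903, 0.7528) x1=(0.7377, 0.1104) x2=(1.0123, 1.1248) x3=(-0.1765, -1.7673) x4=(-0.9066, -1.0529)
step 9: x0=(-0.9689, 0.7299) x1=(0.7034, 0.0882) x2=(1.0236, 1.1372) x3=(-0.1485, -1.7510) x4=(-0.9285, -1.0187)
step 10: x0=(-0.9469, 0.7065) x1=(0.6677, 0.0649) x2=(1.0338, 1.1483) x3=(-0.1197, -1.7321) x4=(-0.9499, -0.9835)
step 11: x0=(-0.9244, 0.6825) x1=(0.6308, 0.0405) x2=(1.0428, 1.1580) x3=(-0.0904, -1.7106) x4=(-0.9706, -0.9472)
step 12: x0=(-0.9015, 0.6580) x1=(0.5928, 0.0152) x2=(1.0507, 1.1663) x3=(-0.0605, -1.6865) x4=(-0.9906, -0.9101)
step 13: x0=(-0.8781, 0.6331) x1=(0.5540, -0.0109) x2=(1.0573, 1.1732) x3=(-0.0302, -1.6601) x4=(-1.0100, -0.8721)
step 14: x0=(-0.8544, 0.6079) x1=(0.5144, -0.0376) x2=(1.0628, 1.1787) x3=(0.0005, -1.6313) x4=(-1.0286, -0.8334)
step 15: x0=(-0.8302, 0.5823) x1=(0.4743, -0.0648) x2=(1.0672, 1.1828) x3=(0.0315, -1.6003) x4=(-1.0466, -0.7940)
step 16: x0=(-0.8057, 0.5564) x1=(0.4337, -0.0924) x2=(1.0703, 1.1855) x3=(0.0628, -1.5671) x4=(-1.0639, -0.7539)
step 17: x0=(-0.7808, 0.5304) x1=(0.3929, -0.1202) x2=(1.0724, 1.1868) x3=(0.0943, -1.5319) x4=(-1.0806, -0.7134)
step 18: x0=(-0.7556, 0.5041) x1=(0.3520, -0.1480) x2=(1.0732, 1.1867) x3=(0.1260, -1.4949) x4=(-1.0966, -0.6723)
step 19: x0=(-0.7301, 0.4778) x1=(0.3112, -0.1759) x2=(1.0729, 1.1852) x3=(0.1577, -1.4560) x4=(-1.1119, -0.6309)
step 20: x0=(-0.7044, 0.4514) x1=(0.2705, -0.2035) x2=(1.0715, 1.1823) x3=(0.1895, -1.4155) x4=(-1.1266, -0.5891)
step 21: x0=(-0.6784, 0.4250) x1=(0.2302, -0.2310) x2=(1.0689, 1.1781) x3=(0.2213, -1.3735) x4=(-1.1407, -0.5470)

(-1.1407, -0.5470)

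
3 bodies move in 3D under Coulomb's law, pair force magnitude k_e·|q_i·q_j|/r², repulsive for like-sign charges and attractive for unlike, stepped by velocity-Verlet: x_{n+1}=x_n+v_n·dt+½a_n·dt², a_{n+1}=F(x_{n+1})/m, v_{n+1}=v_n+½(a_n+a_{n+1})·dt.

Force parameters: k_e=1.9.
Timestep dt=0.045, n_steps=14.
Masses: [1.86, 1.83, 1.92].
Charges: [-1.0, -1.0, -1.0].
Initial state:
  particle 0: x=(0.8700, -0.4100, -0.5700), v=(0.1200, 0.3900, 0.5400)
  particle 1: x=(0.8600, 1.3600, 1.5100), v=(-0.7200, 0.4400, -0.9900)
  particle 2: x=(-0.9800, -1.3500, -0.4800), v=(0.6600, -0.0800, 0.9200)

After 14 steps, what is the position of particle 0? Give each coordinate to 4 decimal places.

step 0: x0=(0.8700, -0.4100, -0.5700) x1=(0.8600, 1.3600, 1.5100) x2=(-0.9800, -1.3500, -0.4800)
step 1: x0=(0.8756, -0.3924, -0.5458) x1=(0.8276, 1.3799, 1.4656) x2=(-0.9505, -1.3538, -0.4386)
step 2: x0=(0.8817, -0.3748, -0.5219) x1=(0.7953, 1.4002, 1.4215) x2=(-0.9216, -1.3578, -0.3973)
step 3: x0=(0.8881, -0.3572, -0.4982) x1=(0.7631, 1.4207, 1.3777) x2=(-0.8931, -1.3622, -0.3560)
step 4: x0=(0.8951, -0.3395, -0.4747) x1=(0.7309, 1.4416, 1.3342) x2=(-0.8650, -1.3670, -0.3148)
step 5: x0=(0.9024, -0.3218, -0.4516) x1=(0.6988, 1.4629, 1.2909) x2=(-0.8375, -1.3721, -0.2735)
step 6: x0=(0.9103, -0.3041, -0.4287) x1=(0.6667, 1.4845, 1.2480) x2=(-0.8104, -1.3776, -0.2324)
step 7: x0=(0.9186, -0.2864, -0.4061) x1=(0.6346, 1.5065, 1.2054) x2=(-0.7839, -1.3834, -0.1912)
step 8: x0=(0.9273, -0.2687, -0.3837) x1=(0.6026, 1.5289, 1.1632) x2=(-0.7577, -1.3897, -0.1500)
step 9: x0=(0.9365, -0.2509, -0.3617) x1=(0.5706, 1.5517, 1.1212) x2=(-0.7321, -1.3964, -0.1089)
step 10: x0=(0.9462, -0.2332, -0.3399) x1=(0.5386, 1.5750, 1.0795) x2=(-0.7069, -1.4035, -0.0677)
step 11: x0=(0.9563, -0.2155, -0.3185) x1=(0.5066, 1.5987, 1.0381) x2=(-0.6822, -1.4110, -0.0266)
step 12: x0=(0.9669, -0.1978, -0.2973) x1=(0.4745, 1.6229, 0.9970) x2=(-0.6579, -1.4189, 0.0146)
step 13: x0=(0.9780, -0.1801, -0.2765) x1=(0.4425, 1.6476, 0.9561) x2=(-0.6340, -1.4273, 0.0558)
step 14: x0=(0.9895, -0.1624, -0.2559) x1=(0.4104, 1.6727, 0.9156) x2=(-0.6105, -1.4361, 0.0970)

(0.9895, -0.1624, -0.2559)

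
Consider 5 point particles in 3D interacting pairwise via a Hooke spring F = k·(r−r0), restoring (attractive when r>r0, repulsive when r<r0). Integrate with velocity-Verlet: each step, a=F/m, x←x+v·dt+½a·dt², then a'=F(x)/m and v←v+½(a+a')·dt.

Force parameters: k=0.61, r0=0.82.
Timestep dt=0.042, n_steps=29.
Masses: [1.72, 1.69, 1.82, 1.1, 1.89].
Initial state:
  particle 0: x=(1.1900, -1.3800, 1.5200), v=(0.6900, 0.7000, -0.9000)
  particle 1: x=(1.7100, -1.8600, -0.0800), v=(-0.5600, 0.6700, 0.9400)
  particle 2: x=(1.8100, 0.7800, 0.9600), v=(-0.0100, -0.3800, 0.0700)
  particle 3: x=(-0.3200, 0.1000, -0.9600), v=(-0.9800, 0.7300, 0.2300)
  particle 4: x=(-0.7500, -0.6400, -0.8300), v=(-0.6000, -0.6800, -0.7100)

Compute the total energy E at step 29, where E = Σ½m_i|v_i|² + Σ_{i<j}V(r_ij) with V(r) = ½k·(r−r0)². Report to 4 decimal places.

step 0: x0=(1.1900, -1.3800, 1.5200) x1=(1.7100, -1.8600, -0.0800) x2=(1.8100, 0.7800, 0.9600) x3=(-0.3200, 0.1000, -0.9600) x4=(-0.7500, -0.6400, -0.8300)
step 1: x0=(1.2184, -1.3497, 1.4807) x1=(1.6854, -1.8305, -0.0404) x2=(1.8084, 0.7626, 0.9620) x3=(-0.3591, 0.1296, -0.9484) x4=(-0.7737, -0.6686, -0.8588)
step 2: x0=(1.2455, -1.3178, 1.4385) x1=(1.6586, -1.7982, -0.0006) x2=(1.8045, 0.7424, 0.9622) x3=(-0.3942, 0.1572, -0.9331) x4=(-0.7945, -0.6974, -0.8855)
step 3: x0=(1.2712, -1.2841, 1.3935) x1=(1.6297, -1.7632, 0.0392) x2=(1.7981, 0.7195, 0.9605) x3=(-0.4251, 0.1826, -0.9140) x4=(-0.8122, -0.7261, -0.9100)
step 4: x0=(1.2955, -1.2490, 1.3458) x1=(1.5988, -1.7256, 0.0789) x2=(1.7894, 0.6940, 0.9569) x3=(-0.4518, 0.2058, -0.8913) x4=(-0.8269, -0.7548, -0.9324)
step 5: x0=(1.3183, -1.2123, 1.2955) x1=(1.5658, -1.6855, 0.1184) x2=(1.7783, 0.6660, 0.9514) x3=(-0.4742, 0.2266, -0.8649) x4=(-0.8386, -0.7834, -0.9526)
step 6: x0=(1.3395, -1.1741, 1.2428) x1=(1.5308, -1.6431, 0.1577) x2=(1.7647, 0.6355, 0.9441) x3=(-0.4925, 0.2452, -0.8350) x4=(-0.8471, -0.8117, -0.9705)
step 7: x0=(1.3589, -1.1346, 1.1878) x1=(1.4939, -1.5983, 0.1965) x2=(1.7488, 0.6027, 0.9350) x3=(-0.5064, 0.2614, -0.8017) x4=(-0.8526, -0.8397, -0.9862)
step 8: x0=(1.3767, -1.0938, 1.1307) x1=(1.4551, -1.5514, 0.2348) x2=(1.7306, 0.5677, 0.9241) x3=(-0.5162, 0.2753, -0.7651) x4=(-0.8551, -0.8673, -0.9997)
step 9: x0=(1.3927, -1.0518, 1.0715) x1=(1.4145, -1.5024, 0.2725) x2=(1.7100, 0.5306, 0.9114) x3=(-0.5218, 0.2867, -0.7254) x4=(-0.8545, -0.8944, -1.0109)
step 10: x0=(1.4069, -1.0087, 1.0105) x1=(1.3721, -1.4515, 0.3094) x2=(1.6871, 0.4916, 0.8969) x3=(-0.5233, 0.2957, -0.6826) x4=(-0.8509, -0.9210, -1.0198)
step 11: x0=(1.4193, -0.9645, 0.9477) x1=(1.3281, -1.3988, 0.3456) x2=(1.6620, 0.4507, 0.8807) x3=(-0.5207, 0.3022, -0.6371) x4=(-0.8443, -0.9470, -1.0265)
step 12: x0=(1.4299, -0.9193, 0.8834) x1=(1.2823, -1.3446, 0.3809) x2=(1.6347, 0.4082, 0.8629) x3=(-0.5142, 0.3064, -0.5889) x4=(-0.8347, -0.9722, -1.0309)
step 13: x0=(1.4387, -0.8732, 0.8176) x1=(1.2350, -1.2888, 0.4153) x2=(1.6052, 0.3641, 0.8436) x3=(-0.5038, 0.3081, -0.5382) x4=(-0.8223, -0.9967, -1.0330)
step 14: x0=(1.4457, -0.8263, 0.7505) x1=(1.1861, -1.2319, 0.4486) x2=(1.5737, 0.3186, 0.8226) x3=(-0.4897, 0.3075, -0.4853) x4=(-0.8070, -1.0203, -1.0329)
step 15: x0=(1.4509, -0.7788, 0.6821) x1=(1.1357, -1.1737, 0.4810) x2=(1.5401, 0.2719, 0.8003) x3=(-0.4720, 0.3046, -0.4304) x4=(-0.7889, -1.0431, -1.0305)
step 16: x0=(1.4545, -0.7305, 0.6126) x1=(1.0839, -1.1146, 0.5124) x2=(1.5047, 0.2240, 0.7765) x3=(-0.4509, 0.2994, -0.3736) x4=(-0.7681, -1.0648, -1.0260)
step 17: x0=(1.4565, -0.6819, 0.5421) x1=(1.0306, -1.0547, 0.5429) x2=(1.4673, 0.1752, 0.7514) x3=(-0.4265, 0.2920, -0.3152) x4=(-0.7447, -1.0856, -1.0193)
step 18: x0=(1.4568, -0.6328, 0.4705) x1=(0.9760, -0.9941, 0.5724) x2=(1.4283, 0.1256, 0.7251) x3=(-0.3991, 0.2824, -0.2555) x4=(-0.7188, -1.1053, -1.0104)
step 19: x0=(1.4556, -0.5835, 0.3979) x1=(0.9202, -0.9329, 0.6010) x2=(1.3875, 0.0753, 0.6977) x3=(-0.3687, 0.2708, -0.1946) x4=(-0.6904, -1.1238, -0.9995)
step 20: x0=(1.4528, -0.5342, 0.3245) x1=(0.8632, -0.8711, 0.6286) x2=(1.3452, 0.0244, 0.6693) x3=(-0.3358, 0.2571, -0.1328) x4=(-0.6596, -1.1412, -0.9865)
step 21: x0=(1.4485, -0.4848, 0.2503) x1=(0.8052, -0.8090, 0.6554) x2=(1.3014, -0.0269, 0.6399) x3=(-0.3003, 0.2416, -0.0702) x4=(-0.6265, -1.1573, -0.9715)
step 22: x0=(1.4428, -0.4356, 0.1754) x1=(0.7464, -0.7467, 0.6813) x2=(1.2563, -0.0785, 0.6097) x3=(-0.2627, 0.2243, -0.0073) x4=(-0.5913, -1.1723, -0.9545)
step 23: x0=(1.4356, -0.3866, 0.0999) x1=(0.6867, -0.6842, 0.7063) x2=(1.2098, -0.1304, 0.5788) x3=(-0.2231, 0.2054, 0.0559) x4=(-0.5540, -1.1859, -0.9356)
step 24: x0=(1.4270, -0.3378, 0.0238) x1=(0.6264, -0.6216, 0.7305) x2=(1.1623, -0.1826, 0.5473) x3=(-0.1817, 0.1849, 0.1192) x4=(-0.5147, -1.1982, -0.9149)
step 25: x0=(1.4170, -0.2892, -0.0525) x1=(0.5656, -0.5591, 0.7537) x2=(1.1137, -0.2350, 0.5151) x3=(-0.1389, 0.1629, 0.1822) x4=(-0.4736, -1.2093, -0.8924)
step 26: x0=(1.4057, -0.2410, -0.1291) x1=(0.5043, -0.4966, 0.7761) x2=(1.0642, -0.2877, 0.4824) x3=(-0.0948, 0.1396, 0.2449) x4=(-0.4308, -1.2189, -0.8682)
step 27: x0=(1.3930, -0.1930, -0.2057) x1=(0.4427, -0.4344, 0.7976) x2=(1.0140, -0.3406, 0.4492) x3=(-0.0496, 0.1152, 0.3070) x4=(-0.3864, -1.2273, -0.8424)
step 28: x0=(1.3790, -0.1455, -0.2821) x1=(0.3810, -0.3723, 0.8183) x2=(0.9631, -0.3937, 0.4154) x3=(-0.0036, 0.0898, 0.3683) x4=(-0.3404, -1.2343, -0.8149)
step 29: x0=(1.3636, -0.0983, -0.3583) x1=(0.3192, -0.3105, 0.8381) x2=(0.9118, -0.4470, 0.3812) x3=(0.0431, 0.0634, 0.4287) x4=(-0.2931, -1.2399, -0.7860)
step 0 velocities: v0=(0.6900, 0.7000, -0.9000) v1=(-0.5600, 0.6700, 0.9400) v2=(-0.0100, -0.3800, 0.0700) v3=(-0.9800, 0.7300, 0.2300) v4=(-0.6000, -0.6800, -0.7100)
step 0: KE=5.1583, PE=11.7441, E=16.9024
step 29 velocities: v0=(-0.3824, 1.1171, -1.8069) v1=(-1.4689, 1.4666, 0.4612) v2=(-1.2285, -1.2721, -0.8204) v3=(1.1168, -0.6362, 1.4232) v4=(1.1416, -0.1177, 0.7064)
step 29: KE=15.0244, PE=1.8724, E=16.8968

16.8968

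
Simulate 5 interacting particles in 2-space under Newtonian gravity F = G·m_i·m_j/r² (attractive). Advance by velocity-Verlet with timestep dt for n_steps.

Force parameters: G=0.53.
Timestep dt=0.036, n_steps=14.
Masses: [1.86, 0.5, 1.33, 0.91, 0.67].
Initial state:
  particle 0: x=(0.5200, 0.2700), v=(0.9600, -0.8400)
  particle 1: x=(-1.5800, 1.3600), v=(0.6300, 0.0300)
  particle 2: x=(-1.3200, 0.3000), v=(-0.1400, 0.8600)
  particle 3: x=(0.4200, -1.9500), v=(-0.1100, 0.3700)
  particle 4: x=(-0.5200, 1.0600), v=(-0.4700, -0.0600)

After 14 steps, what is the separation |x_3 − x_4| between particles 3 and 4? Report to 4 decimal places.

step 0: x0=(0.5200, 0.2700) x1=(-1.5800, 1.3600) x2=(-1.3200, 0.3000) x3=(0.4200, -1.9500) x4=(-0.5200, 1.0600)
step 1: x0=(0.5543, 0.2398) x1=(-1.5569, 1.3606) x2=(-1.3247, 0.3312) x3=(0.4160, -1.9365) x4=(-0.5370, 1.0574)
step 2: x0=(0.5881, 0.2096) x1=(-1.5331, 1.3601) x2=(-1.3288, 0.3629) x3=(0.4119, -1.9225) x4=(-0.5543, 1.0538)
step 3: x0=(0.6213, 0.1795) x1=(-1.5084, 1.3585) x2=(-1.3323, 0.3951) x3=(0.4078, -1.9081) x4=(-0.5721, 1.0493)
step 4: x0=(0.6541, 0.1495) x1=(-1.4829, 1.3557) x2=(-1.3351, 0.4279) x3=(0.4036, -1.8933) x4=(-0.5904, 1.0440)
step 5: x0=(0.6865, 0.1194) x1=(-1.4566, 1.3515) x2=(-1.3372, 0.4612) x3=(0.3993, -1.8781) x4=(-0.6093, 1.0378)
step 6: x0=(0.7184, 0.0894) x1=(-1.4293, 1.3459) x2=(-1.3386, 0.4952) x3=(0.3950, -1.8623) x4=(-0.6290, 1.0307)
step 7: x0=(0.7499, 0.0594) x1=(-1.4012, 1.3386) x2=(-1.3393, 0.5299) x3=(0.3906, -1.8461) x4=(-0.6497, 1.0227)
step 8: x0=(0.7810, 0.0294) x1=(-1.3721, 1.3296) x2=(-1.3391, 0.5654) x3=(0.3862, -1.8294) x4=(-0.6715, 1.0139)
step 9: x0=(0.8117, -0.0006) x1=(-1.3420, 1.3185) x2=(-1.3381, 0.6018) x3=(0.3818, -1.8122) x4=(-0.6946, 1.0042)
step 10: x0=(0.8421, -0.0307) x1=(-1.3110, 1.3051) x2=(-1.3362, 0.6391) x3=(0.3774, -1.7945) x4=(-0.7193, 0.9938)
step 11: x0=(0.8720, -0.0607) x1=(-1.2789, 1.2891) x2=(-1.3331, 0.6775) x3=(0.3730, -1.7762) x4=(-0.7459, 0.9825)
step 12: x0=(0.9016, -0.0908) x1=(-1.2457, 1.2698) x2=(-1.3288, 0.7171) x3=(0.3686, -1.7575) x4=(-0.7749, 0.9704)
step 13: x0=(0.9309, -0.1210) x1=(-1.2116, 1.2468) x2=(-1.3229, 0.7583) x3=(0.3643, -1.7381) x4=(-0.8067, 0.9577)
step 14: x0=(0.9597, -0.1512) x1=(-1.1766, 1.2189) x2=(-1.3151, 0.8011) x3=(0.3600, -1.7182) x4=(-0.8421, 0.9445)

2.9215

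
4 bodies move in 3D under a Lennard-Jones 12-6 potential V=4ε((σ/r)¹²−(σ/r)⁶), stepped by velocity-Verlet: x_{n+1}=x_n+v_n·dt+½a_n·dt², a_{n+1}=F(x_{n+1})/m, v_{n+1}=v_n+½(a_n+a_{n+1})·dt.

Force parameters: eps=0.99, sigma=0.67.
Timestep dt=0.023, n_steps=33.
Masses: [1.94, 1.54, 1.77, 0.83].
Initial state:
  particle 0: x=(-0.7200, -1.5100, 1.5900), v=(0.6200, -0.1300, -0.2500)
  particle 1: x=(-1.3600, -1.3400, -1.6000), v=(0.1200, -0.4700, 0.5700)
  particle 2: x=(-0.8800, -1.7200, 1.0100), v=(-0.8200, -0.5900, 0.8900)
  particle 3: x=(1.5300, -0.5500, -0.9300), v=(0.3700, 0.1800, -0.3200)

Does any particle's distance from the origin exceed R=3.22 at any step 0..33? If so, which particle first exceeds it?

step 0: x0=(-0.7200, -1.5100, 1.5900) x1=(-1.3600, -1.3400, -1.6000) x2=(-0.8800, -1.7200, 1.0100) x3=(1.5300, -0.5500, -0.9300)
step 1: x0=(-0.7028, -1.5091, 1.5949) x1=(-1.3572, -1.3508, -1.5869) x2=(-0.9021, -1.7378, 1.0188) x3=(1.5385, -0.5459, -0.9374)
step 2: x0=(-0.6806, -1.5026, 1.6142) x1=(-1.3545, -1.3616, -1.5738) x2=(-0.9296, -1.7618, 1.0119) x3=(1.5470, -0.5417, -0.9447)
step 3: x0=(-0.6572, -1.4946, 1.6366) x1=(-1.3517, -1.3724, -1.5607) x2=(-0.9586, -1.7874, 1.0015) x3=(1.5555, -0.5376, -0.9521)
step 4: x0=(-0.6338, -1.4868, 1.6587) x1=(-1.3490, -1.3832, -1.5476) x2=(-0.9874, -1.8128, 0.9913) x3=(1.5640, -0.5334, -0.9594)
step 5: x0=(-0.6109, -1.4794, 1.6801) x1=(-1.3462, -1.3941, -1.5344) x2=(-1.0158, -1.8378, 0.9820) x3=(1.5725, -0.5293, -0.9668)
step 6: x0=(-0.5883, -1.4723, 1.7008) x1=(-1.3434, -1.4049, -1.5213) x2=(-1.0437, -1.8624, 0.9735) x3=(1.5810, -0.5252, -0.9742)
step 7: x0=(-0.5661, -1.4655, 1.7210) x1=(-1.3407, -1.4157, -1.5082) x2=(-1.0713, -1.8867, 0.9655) x3=(1.5896, -0.5210, -0.9815)
step 8: x0=(-0.5441, -1.4589, 1.7409) x1=(-1.3379, -1.4265, -1.4951) x2=(-1.0986, -1.9108, 0.9579) x3=(1.5981, -0.5169, -0.9889)
step 9: x0=(-0.5223, -1.4524, 1.7605) x1=(-1.3351, -1.4373, -1.4820) x2=(-1.1258, -1.9347, 0.9506) x3=(1.6066, -0.5128, -0.9962)
step 10: x0=(-0.5006, -1.4461, 1.7799) x1=(-1.3324, -1.4481, -1.4688) x2=(-1.1528, -1.9585, 0.9435) x3=(1.6151, -0.5086, -1.0036)
step 11: x0=(-0.4790, -1.4398, 1.7992) x1=(-1.3296, -1.4589, -1.4557) x2=(-1.1796, -1.9823, 0.9365) x3=(1.6236, -0.5045, -1.0109)
step 12: x0=(-0.4575, -1.4336, 1.8184) x1=(-1.3268, -1.4697, -1.4426) x2=(-1.2065, -2.0059, 0.9296) x3=(1.6321, -0.5003, -1.0183)
step 13: x0=(-0.4361, -1.4274, 1.8375) x1=(-1.3241, -1.4805, -1.4295) x2=(-1.2332, -2.0296, 0.9228) x3=(1.6406, -0.4962, -1.0257)
step 14: x0=(-0.4146, -1.4212, 1.8566) x1=(-1.3213, -1.4913, -1.4163) x2=(-1.2599, -2.0531, 0.9160) x3=(1.6491, -0.4921, -1.0330)
step 15: x0=(-0.3933, -1.4151, 1.8757) x1=(-1.3186, -1.5022, -1.4032) x2=(-1.2866, -2.0767, 0.9093) x3=(1.6576, -0.4879, -1.0404)
step 16: x0=(-0.3719, -1.4090, 1.8947) x1=(-1.3158, -1.5130, -1.3901) x2=(-1.3132, -2.1003, 0.9026) x3=(1.6661, -0.4838, -1.0477)
step 17: x0=(-0.3505, -1.4029, 1.9137) x1=(-1.3130, -1.5238, -1.3770) x2=(-1.3399, -2.1238, 0.8959) x3=(1.6746, -0.4797, -1.0551)
step 18: x0=(-0.3292, -1.3968, 1.9327) x1=(-1.3103, -1.5346, -1.3638) x2=(-1.3665, -2.1473, 0.8892) x3=(1.6831, -0.4755, -1.0625)
step 19: x0=(-0.3079, -1.3907, 1.9517) x1=(-1.3075, -1.5454, -1.3507) x2=(-1.3931, -2.1708, 0.8825) x3=(1.6916, -0.4714, -1.0698)
step 20: x0=(-0.2866, -1.3846, 1.9707) x1=(-1.3047, -1.5562, -1.3375) x2=(-1.4197, -2.1943, 0.8758) x3=(1.7001, -0.4673, -1.0772)
step 21: x0=(-0.2653, -1.3785, 1.9897) x1=(-1.3020, -1.5670, -1.3244) x2=(-1.4463, -2.2178, 0.8692) x3=(1.7086, -0.4631, -1.0845)
step 22: x0=(-0.2440, -1.3724, 2.0087) x1=(-1.2992, -1.5779, -1.3113) x2=(-1.4728, -2.2413, 0.8625) x3=(1.7170, -0.4590, -1.0919)
step 23: x0=(-0.2227, -1.3664, 2.0276) x1=(-1.2964, -1.5887, -1.2981) x2=(-1.4994, -2.2648, 0.8559) x3=(1.7255, -0.4548, -1.0992)
step 24: x0=(-0.2014, -1.3603, 2.0466) x1=(-1.2937, -1.5995, -1.2850) x2=(-1.5260, -2.2883, 0.8492) x3=(1.7340, -0.4507, -1.1066)
step 25: x0=(-0.1801, -1.3542, 2.0655) x1=(-1.2909, -1.6103, -1.2718) x2=(-1.5525, -2.3118, 0.8426) x3=(1.7425, -0.4466, -1.1140)
step 26: x0=(-0.1588, -1.3482, 2.0845) x1=(-1.2881, -1.6211, -1.2587) x2=(-1.5791, -2.3353, 0.8359) x3=(1.7510, -0.4424, -1.1213)
step 27: x0=(-0.1375, -1.3421, 2.1035) x1=(-1.2854, -1.6319, -1.2455) x2=(-1.6057, -2.3588, 0.8293) x3=(1.7595, -0.4383, -1.1287)
step 28: x0=(-0.1162, -1.3361, 2.1224) x1=(-1.2826, -1.6428, -1.2323) x2=(-1.6322, -2.3823, 0.8226) x3=(1.7680, -0.4342, -1.1360)
step 29: x0=(-0.0949, -1.3300, 2.1414) x1=(-1.2798, -1.6536, -1.2192) x2=(-1.6588, -2.4057, 0.8160) x3=(1.7765, -0.4300, -1.1434)
step 30: x0=(-0.0736, -1.3239, 2.1603) x1=(-1.2771, -1.6644, -1.2060) x2=(-1.6853, -2.4292, 0.8093) x3=(1.7850, -0.4259, -1.1507)
step 31: x0=(-0.0524, -1.3179, 2.1793) x1=(-1.2743, -1.6752, -1.1929) x2=(-1.7119, -2.4527, 0.8027) x3=(1.7935, -0.4218, -1.1581)
step 32: x0=(-0.0311, -1.3118, 2.1982) x1=(-1.2715, -1.6861, -1.1797) x2=(-1.7384, -2.4762, 0.7960) x3=(1.8020, -0.4176, -1.1654)
step 33: x0=(-0.0098, -1.3058, 2.2172) x1=(-1.2688, -1.6969, -1.1665) x2=(-1.7650, -2.4996, 0.7893) x3=(1.8105, -0.4135, -1.1728)

no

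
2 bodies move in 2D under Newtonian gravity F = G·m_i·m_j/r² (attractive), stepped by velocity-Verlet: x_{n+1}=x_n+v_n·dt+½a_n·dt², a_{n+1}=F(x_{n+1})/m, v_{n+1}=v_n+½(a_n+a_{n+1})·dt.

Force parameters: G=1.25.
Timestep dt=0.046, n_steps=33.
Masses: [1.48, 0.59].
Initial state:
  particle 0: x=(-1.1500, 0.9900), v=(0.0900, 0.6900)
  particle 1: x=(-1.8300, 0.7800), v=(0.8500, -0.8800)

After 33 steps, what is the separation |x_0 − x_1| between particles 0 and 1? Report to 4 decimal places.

0.7436

step 0: x0=(-1.1500, 0.9900) x1=(-1.8300, 0.7800)
step 1: x0=(-1.1473, 1.0213) x1=(-1.7872, 0.7407)
step 2: x0=(-1.1476, 1.0513) x1=(-1.7371, 0.7045)
step 3: x0=(-1.1507, 1.0796) x1=(-1.6797, 0.6727)
step 4: x0=(-1.1566, 1.1058) x1=(-1.6154, 0.6461)
step 5: x0=(-1.1652, 1.1293) x1=(-1.5445, 0.6262)
step 6: x0=(-1.1761, 1.1497) x1=(-1.4677, 0.6141)
step 7: x0=(-1.1890, 1.1665) x1=(-1.3859, 0.6113)
step 8: x0=(-1.2034, 1.1790) x1=(-1.3003, 0.6191)
step 9: x0=(-1.2186, 1.1867) x1=(-1.2126, 0.6388)
step 10: x0=(-1.2338, 1.1892) x1=(-1.1251, 0.6716)
step 11: x0=(-1.2478, 1.1863) x1=(-1.0404, 0.7181)
step 12: x0=(-1.2594, 1.1779) x1=(-0.9618, 0.7782)
step 13: x0=(-1.2673, 1.1645) x1=(-0.8926, 0.8510)
step 14: x0=(-1.2701, 1.1469) x1=(-0.8359, 0.9343)
step 15: x0=(-1.2669, 1.1264) x1=(-0.7944, 1.0250)
step 16: x0=(-1.2573, 1.1044) x1=(-0.7692, 1.1192)
step 17: x0=(-1.2410, 1.0827) x1=(-0.7604, 1.2129)
step 18: x0=(-1.2187, 1.0626) x1=(-0.7668, 1.3024)
step 19: x0=(-1.1912, 1.0453) x1=(-0.7865, 1.3850)
step 20: x0=(-1.1593, 1.0316) x1=(-0.8169, 1.4585)
step 21: x0=(-1.1242, 1.0219) x1=(-0.8555, 1.5218)
step 22: x0=(-1.0868, 1.0165) x1=(-0.8998, 1.5745)
step 23: x0=(-1.0480, 1.0154) x1=(-0.9478, 1.6164)
step 24: x0=(-1.0085, 1.0185) x1=(-0.9974, 1.6479)
step 25: x0=(-0.9689, 1.0255) x1=(-1.0473, 1.6695)
step 26: x0=(-0.9297, 1.0361) x1=(-1.0960, 1.6819)
step 27: x0=(-0.8914, 1.0502) x1=(-1.1425, 1.6858)
step 28: x0=(-0.8544, 1.0673) x1=(-1.1859, 1.6819)
step 29: x0=(-0.8189, 1.0873) x1=(-1.2256, 1.6709)
step 30: x0=(-0.7851, 1.1098) x1=(-1.2608, 1.6536)
step 31: x0=(-0.7533, 1.1346) x1=(-1.2910, 1.6306)
step 32: x0=(-0.7237, 1.1613) x1=(-1.3159, 1.6026)
step 33: x0=(-0.6963, 1.1898) x1=(-1.3351, 1.5704)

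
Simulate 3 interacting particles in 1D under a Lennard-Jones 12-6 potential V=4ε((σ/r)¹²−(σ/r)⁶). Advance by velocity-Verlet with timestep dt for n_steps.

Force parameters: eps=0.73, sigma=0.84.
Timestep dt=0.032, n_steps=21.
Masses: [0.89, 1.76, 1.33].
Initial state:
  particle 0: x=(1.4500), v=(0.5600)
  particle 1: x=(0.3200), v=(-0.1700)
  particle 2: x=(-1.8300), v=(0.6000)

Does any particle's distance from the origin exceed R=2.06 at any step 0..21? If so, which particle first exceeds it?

step 0: x0=(1.4500) x1=(0.3200) x2=(-1.8300)
step 1: x0=(1.4669) x1=(0.3151) x2=(-1.8108)
step 2: x0=(1.4820) x1=(0.3110) x2=(-1.7916)
step 3: x0=(1.4954) x1=(0.3078) x2=(-1.7723)
step 4: x0=(1.5072) x1=(0.3054) x2=(-1.7530)
step 5: x0=(1.5174) x1=(0.3038) x2=(-1.7337)
step 6: x0=(1.5263) x1=(0.3028) x2=(-1.7143)
step 7: x0=(1.5338) x1=(0.3025) x2=(-1.6949)
step 8: x0=(1.5399) x1=(0.3028) x2=(-1.6755)
step 9: x0=(1.5448) x1=(0.3038) x2=(-1.6560)
step 10: x0=(1.5484) x1=(0.3053) x2=(-1.6365)
step 11: x0=(1.5508) x1=(0.3075) x2=(-1.6169)
step 12: x0=(1.5519) x1=(0.3102) x2=(-1.5973)
step 13: x0=(1.5517) x1=(0.3136) x2=(-1.5777)
step 14: x0=(1.5503) x1=(0.3175) x2=(-1.5579)
step 15: x0=(1.5476) x1=(0.3221) x2=(-1.5382)
step 16: x0=(1.5435) x1=(0.3273) x2=(-1.5183)
step 17: x0=(1.5380) x1=(0.3332) x2=(-1.4984)
step 18: x0=(1.5310) x1=(0.3398) x2=(-1.4784)
step 19: x0=(1.5224) x1=(0.3471) x2=(-1.4584)
step 20: x0=(1.5121) x1=(0.3552) x2=(-1.4383)
step 21: x0=(1.5001) x1=(0.3641) x2=(-1.4181)

no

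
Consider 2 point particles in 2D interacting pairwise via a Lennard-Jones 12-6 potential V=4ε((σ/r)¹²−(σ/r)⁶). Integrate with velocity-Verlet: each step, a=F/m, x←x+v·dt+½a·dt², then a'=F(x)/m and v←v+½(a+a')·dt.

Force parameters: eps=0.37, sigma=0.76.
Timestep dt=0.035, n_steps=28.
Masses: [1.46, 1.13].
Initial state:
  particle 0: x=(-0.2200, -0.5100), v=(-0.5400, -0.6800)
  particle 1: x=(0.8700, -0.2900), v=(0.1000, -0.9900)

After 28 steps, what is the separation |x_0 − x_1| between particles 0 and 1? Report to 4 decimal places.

step 0: x0=(-0.2200, -0.5100) x1=(0.8700, -0.2900)
step 1: x0=(-0.2386, -0.5337) x1=(0.8732, -0.3247)
step 2: x0=(-0.2568, -0.5574) x1=(0.8757, -0.3596)
step 3: x0=(-0.2745, -0.5810) x1=(0.8776, -0.3945)
step 4: x0=(-0.2918, -0.6045) x1=(0.8791, -0.4295)
step 5: x0=(-0.3087, -0.6279) x1=(0.8800, -0.4646)
step 6: x0=(-0.3253, -0.6514) x1=(0.8805, -0.4998)
step 7: x0=(-0.3415, -0.6747) x1=(0.8806, -0.5350)
step 8: x0=(-0.3575, -0.6981) x1=(0.8803, -0.5702)
step 9: x0=(-0.3732, -0.7214) x1=(0.8796, -0.6055)
step 10: x0=(-0.3886, -0.7446) x1=(0.8786, -0.6408)
step 11: x0=(-0.4038, -0.7679) x1=(0.8773, -0.6762)
step 12: x0=(-0.4187, -0.7911) x1=(0.8757, -0.7116)
step 13: x0=(-0.4335, -0.8144) x1=(0.8739, -0.7469)
step 14: x0=(-0.4480, -0.8376) x1=(0.8717, -0.7823)
step 15: x0=(-0.4624, -0.8608) x1=(0.8693, -0.8177)
step 16: x0=(-0.4765, -0.8840) x1=(0.8667, -0.8532)
step 17: x0=(-0.4905, -0.9072) x1=(0.8639, -0.8886)
step 18: x0=(-0.5044, -0.9304) x1=(0.8609, -0.9240)
step 19: x0=(-0.5181, -0.9536) x1=(0.8576, -0.9594)
step 20: x0=(-0.5316, -0.9768) x1=(0.8542, -0.9948)
step 21: x0=(-0.5450, -1.0000) x1=(0.8506, -1.0303)
step 22: x0=(-0.5583, -1.0232) x1=(0.8468, -1.0657)
step 23: x0=(-0.5714, -1.0464) x1=(0.8429, -1.1011)
step 24: x0=(-0.5844, -1.0697) x1=(0.8388, -1.1365)
step 25: x0=(-0.5974, -1.0929) x1=(0.8346, -1.1719)
step 26: x0=(-0.6102, -1.1161) x1=(0.8302, -1.2073)
step 27: x0=(-0.6229, -1.1393) x1=(0.8257, -1.2427)
step 28: x0=(-0.6355, -1.1626) x1=(0.8210, -1.2781)

1.4611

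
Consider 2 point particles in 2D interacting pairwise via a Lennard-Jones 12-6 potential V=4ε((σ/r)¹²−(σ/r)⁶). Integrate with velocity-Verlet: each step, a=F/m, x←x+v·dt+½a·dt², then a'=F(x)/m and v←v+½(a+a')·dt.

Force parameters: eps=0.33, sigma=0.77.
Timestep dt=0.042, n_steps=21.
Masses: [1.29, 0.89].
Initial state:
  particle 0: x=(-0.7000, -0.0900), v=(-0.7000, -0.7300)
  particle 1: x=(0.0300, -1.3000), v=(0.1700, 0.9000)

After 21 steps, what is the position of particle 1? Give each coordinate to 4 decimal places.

(0.0662, -0.4370)

step 0: x0=(-0.7000, -0.0900) x1=(0.0300, -1.3000)
step 1: x0=(-0.7294, -0.1207) x1=(0.0371, -1.2621)
step 2: x0=(-0.7586, -0.1517) x1=(0.0440, -1.2239)
step 3: x0=(-0.7876, -0.1828) x1=(0.0506, -1.1854)
step 4: x0=(-0.8165, -0.2142) x1=(0.0570, -1.1465)
step 5: x0=(-0.8451, -0.2459) x1=(0.0629, -1.1073)
step 6: x0=(-0.8734, -0.2778) x1=(0.0685, -1.0676)
step 7: x0=(-0.9013, -0.3101) x1=(0.0735, -1.0275)
step 8: x0=(-0.9289, -0.3426) x1=(0.0780, -0.9870)
step 9: x0=(-0.9559, -0.3755) x1=(0.0817, -0.9460)
step 10: x0=(-0.9825, -0.4086) x1=(0.0847, -0.9046)
step 11: x0=(-1.0085, -0.4420) x1=(0.0869, -0.8628)
step 12: x0=(-1.0339, -0.4756) x1=(0.0883, -0.8208)
step 13: x0=(-1.0587, -0.5094) x1=(0.0888, -0.7784)
step 14: x0=(-1.0830, -0.5433) x1=(0.0885, -0.7359)
step 15: x0=(-1.1066, -0.5774) x1=(0.0873, -0.6932)
step 16: x0=(-1.1298, -0.6114) x1=(0.0854, -0.6504)
step 17: x0=(-1.1524, -0.6455) x1=(0.0827, -0.6077)
step 18: x0=(-1.1746, -0.6796) x1=(0.0794, -0.5649)
step 19: x0=(-1.1964, -0.7137) x1=(0.0754, -0.5222)
step 20: x0=(-1.2178, -0.7477) x1=(0.0710, -0.4796)
step 21: x0=(-1.2389, -0.7816) x1=(0.0662, -0.4370)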